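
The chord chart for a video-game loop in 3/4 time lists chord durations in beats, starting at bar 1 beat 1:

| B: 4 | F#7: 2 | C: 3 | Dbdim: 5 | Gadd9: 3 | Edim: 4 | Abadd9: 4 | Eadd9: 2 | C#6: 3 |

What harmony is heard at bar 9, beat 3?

Eadd9

Beat 3 of bar 9 is beat (9−1)×3 + 3 = 27 overall.
Running totals: B ends at 4, F#7 ends at 6, C ends at 9, Dbdim ends at 14, Gadd9 ends at 17, Edim ends at 21, Abadd9 ends at 25, Eadd9 ends at 27.
Beat 27 falls within Eadd9.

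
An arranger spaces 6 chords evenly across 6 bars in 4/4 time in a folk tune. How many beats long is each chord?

4 beats

6 bars × 4 beats/bar = 24 beats total.
24 beats ÷ 6 chords = 4 beats per chord.
(That is a whole note.)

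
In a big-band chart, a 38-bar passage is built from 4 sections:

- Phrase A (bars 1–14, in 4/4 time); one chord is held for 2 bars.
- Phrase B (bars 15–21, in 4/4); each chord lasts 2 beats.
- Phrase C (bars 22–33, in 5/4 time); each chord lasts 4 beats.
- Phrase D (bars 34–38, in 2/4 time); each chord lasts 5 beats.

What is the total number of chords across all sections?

A: 14 bars × 4 beats = 56 beats; 8 beats/chord → 7 chords.
B: 7 bars × 4 beats = 28 beats; 2 beats/chord → 14 chords.
C: 12 bars × 5 beats = 60 beats; 4 beats/chord → 15 chords.
D: 5 bars × 2 beats = 10 beats; 5 beats/chord → 2 chords.
Total: 7 + 14 + 15 + 2 = 38.

38 chords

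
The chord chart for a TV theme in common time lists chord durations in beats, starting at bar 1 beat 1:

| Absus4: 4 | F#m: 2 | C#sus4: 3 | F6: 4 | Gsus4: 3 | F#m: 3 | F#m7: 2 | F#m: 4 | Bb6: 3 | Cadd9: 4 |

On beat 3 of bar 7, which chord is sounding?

Beat 3 of bar 7 is beat (7−1)×4 + 3 = 27 overall.
Running totals: Absus4 ends at 4, F#m ends at 6, C#sus4 ends at 9, F6 ends at 13, Gsus4 ends at 16, F#m ends at 19, F#m7 ends at 21, F#m ends at 25, Bb6 ends at 28.
Beat 27 falls within Bb6.

Bb6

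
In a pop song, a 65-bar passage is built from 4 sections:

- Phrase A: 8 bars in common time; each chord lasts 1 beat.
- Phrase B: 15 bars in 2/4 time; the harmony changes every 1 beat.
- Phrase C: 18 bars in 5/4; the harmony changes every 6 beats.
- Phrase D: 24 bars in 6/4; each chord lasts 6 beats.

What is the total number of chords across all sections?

A: 8 bars × 4 beats = 32 beats; 1 beat/chord → 32 chords.
B: 15 bars × 2 beats = 30 beats; 1 beat/chord → 30 chords.
C: 18 bars × 5 beats = 90 beats; 6 beats/chord → 15 chords.
D: 24 bars × 6 beats = 144 beats; 6 beats/chord → 24 chords.
Total: 32 + 30 + 15 + 24 = 101.

101 chords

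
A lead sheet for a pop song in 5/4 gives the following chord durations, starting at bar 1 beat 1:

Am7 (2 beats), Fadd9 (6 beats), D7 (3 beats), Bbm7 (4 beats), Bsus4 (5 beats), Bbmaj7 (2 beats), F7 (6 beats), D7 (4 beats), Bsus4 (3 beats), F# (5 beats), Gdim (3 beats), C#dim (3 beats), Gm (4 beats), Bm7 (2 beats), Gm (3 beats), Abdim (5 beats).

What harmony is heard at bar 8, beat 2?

F#

Beat 2 of bar 8 is beat (8−1)×5 + 2 = 37 overall.
Running totals: Am7 ends at 2, Fadd9 ends at 8, D7 ends at 11, Bbm7 ends at 15, Bsus4 ends at 20, Bbmaj7 ends at 22, F7 ends at 28, D7 ends at 32, Bsus4 ends at 35, F# ends at 40.
Beat 37 falls within F#.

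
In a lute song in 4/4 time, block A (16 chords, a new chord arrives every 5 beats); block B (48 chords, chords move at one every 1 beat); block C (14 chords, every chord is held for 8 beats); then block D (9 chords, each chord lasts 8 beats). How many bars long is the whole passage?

78 bars

A: 16 × 5 = 80 beats = 20 bars.
B: 48 × 1 = 48 beats = 12 bars.
C: 14 × 8 = 112 beats = 28 bars.
D: 9 × 8 = 72 beats = 18 bars.
Total: 20 + 12 + 28 + 18 = 78 bars.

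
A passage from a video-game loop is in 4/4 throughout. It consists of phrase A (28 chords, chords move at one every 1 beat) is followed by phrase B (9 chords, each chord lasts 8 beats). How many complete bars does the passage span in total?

A: 28 × 1 = 28 beats = 7 bars.
B: 9 × 8 = 72 beats = 18 bars.
Total: 7 + 18 = 25 bars.

25 bars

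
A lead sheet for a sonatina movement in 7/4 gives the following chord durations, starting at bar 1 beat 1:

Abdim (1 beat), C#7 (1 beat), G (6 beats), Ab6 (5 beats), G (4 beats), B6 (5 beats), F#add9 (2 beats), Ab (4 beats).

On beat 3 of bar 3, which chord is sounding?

Beat 3 of bar 3 is beat (3−1)×7 + 3 = 17 overall.
Running totals: Abdim ends at 1, C#7 ends at 2, G ends at 8, Ab6 ends at 13, G ends at 17.
Beat 17 falls within G.

G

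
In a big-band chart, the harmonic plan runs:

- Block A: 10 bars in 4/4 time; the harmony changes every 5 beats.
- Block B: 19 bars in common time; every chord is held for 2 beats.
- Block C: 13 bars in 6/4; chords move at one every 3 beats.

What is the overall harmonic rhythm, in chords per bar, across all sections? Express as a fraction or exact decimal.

A: 10 bars of 4 beats is 40 beats; at 5 beats each that's 8 chords.
B: 19 bars of 4 beats is 76 beats; at 2 beats each that's 38 chords.
C: 13 bars of 6 beats is 78 beats; at 3 beats each that's 26 chords.
Overall: 72 chords over 42 bars → 72/42 = 12/7 chords per bar.

12/7 chords per bar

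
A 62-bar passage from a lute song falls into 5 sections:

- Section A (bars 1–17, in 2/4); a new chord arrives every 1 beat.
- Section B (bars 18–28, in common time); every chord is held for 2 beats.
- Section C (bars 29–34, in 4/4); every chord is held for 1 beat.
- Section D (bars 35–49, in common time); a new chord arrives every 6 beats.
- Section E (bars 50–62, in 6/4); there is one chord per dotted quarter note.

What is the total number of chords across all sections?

142 chords

A: 17 bars × 2 beats = 34 beats; 1 beat/chord → 34 chords.
B: 11 bars × 4 beats = 44 beats; 2 beats/chord → 22 chords.
C: 6 bars × 4 beats = 24 beats; 1 beat/chord → 24 chords.
D: 15 bars × 4 beats = 60 beats; 6 beats/chord → 10 chords.
E: 13 bars × 6 beats = 78 beats; 1.5 beats/chord → 52 chords.
Total: 34 + 22 + 24 + 10 + 52 = 142.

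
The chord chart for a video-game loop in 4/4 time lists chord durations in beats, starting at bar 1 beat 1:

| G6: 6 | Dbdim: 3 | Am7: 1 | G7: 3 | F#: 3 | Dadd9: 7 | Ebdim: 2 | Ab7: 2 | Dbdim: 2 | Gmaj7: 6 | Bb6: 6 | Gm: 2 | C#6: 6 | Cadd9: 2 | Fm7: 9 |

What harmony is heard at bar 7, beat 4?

Dbdim

Beat 4 of bar 7 is beat (7−1)×4 + 4 = 28 overall.
Running totals: G6 ends at 6, Dbdim ends at 9, Am7 ends at 10, G7 ends at 13, F# ends at 16, Dadd9 ends at 23, Ebdim ends at 25, Ab7 ends at 27, Dbdim ends at 29.
Beat 28 falls within Dbdim.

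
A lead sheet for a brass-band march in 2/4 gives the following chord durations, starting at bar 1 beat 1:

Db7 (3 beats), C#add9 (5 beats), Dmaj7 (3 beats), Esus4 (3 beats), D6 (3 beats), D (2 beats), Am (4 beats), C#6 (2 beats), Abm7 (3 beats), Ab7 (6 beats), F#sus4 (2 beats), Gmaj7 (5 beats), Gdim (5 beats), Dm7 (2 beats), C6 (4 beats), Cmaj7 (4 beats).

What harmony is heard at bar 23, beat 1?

Gdim

Beat 1 of bar 23 is beat (23−1)×2 + 1 = 45 overall.
Running totals: Db7 ends at 3, C#add9 ends at 8, Dmaj7 ends at 11, Esus4 ends at 14, D6 ends at 17, D ends at 19, Am ends at 23, C#6 ends at 25, Abm7 ends at 28, Ab7 ends at 34, F#sus4 ends at 36, Gmaj7 ends at 41, Gdim ends at 46.
Beat 45 falls within Gdim.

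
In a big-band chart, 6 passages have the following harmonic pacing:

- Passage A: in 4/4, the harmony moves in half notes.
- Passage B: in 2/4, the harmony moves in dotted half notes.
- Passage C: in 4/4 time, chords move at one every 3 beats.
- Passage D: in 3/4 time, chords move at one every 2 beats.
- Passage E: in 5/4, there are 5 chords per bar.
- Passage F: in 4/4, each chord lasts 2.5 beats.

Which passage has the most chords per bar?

Passage E

A: 4/2 = 2 chords/bar.
B: 2/3 = 2/3 chords/bar.
C: 4/3 = 4/3 chords/bar.
D: 3/2 = 1.5 chords/bar.
E: 5/1 = 5 chords/bar.
F: 4/2.5 = 1.6 chords/bar.
Fastest is E at 5 chords/bar.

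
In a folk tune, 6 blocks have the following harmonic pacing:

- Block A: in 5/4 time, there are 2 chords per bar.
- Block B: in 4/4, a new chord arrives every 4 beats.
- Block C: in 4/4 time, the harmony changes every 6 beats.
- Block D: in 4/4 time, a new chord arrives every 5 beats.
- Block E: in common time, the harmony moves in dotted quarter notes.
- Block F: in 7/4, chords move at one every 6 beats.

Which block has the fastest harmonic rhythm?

Block E

A: 5/2.5 = 2 chords/bar.
B: 4/4 = 1 chord/bar.
C: 4/6 = 2/3 chords/bar.
D: 4/5 = 0.8 chords/bar.
E: 4/1.5 = 8/3 chords/bar.
F: 7/6 = 7/6 chords/bar.
Fastest is E at 8/3 chords/bar.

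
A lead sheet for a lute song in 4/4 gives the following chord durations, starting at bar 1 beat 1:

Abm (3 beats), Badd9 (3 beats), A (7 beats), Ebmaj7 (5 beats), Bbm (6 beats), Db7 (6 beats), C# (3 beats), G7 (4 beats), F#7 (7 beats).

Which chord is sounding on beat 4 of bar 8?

Beat 4 of bar 8 is beat (8−1)×4 + 4 = 32 overall.
Running totals: Abm ends at 3, Badd9 ends at 6, A ends at 13, Ebmaj7 ends at 18, Bbm ends at 24, Db7 ends at 30, C# ends at 33.
Beat 32 falls within C#.

C#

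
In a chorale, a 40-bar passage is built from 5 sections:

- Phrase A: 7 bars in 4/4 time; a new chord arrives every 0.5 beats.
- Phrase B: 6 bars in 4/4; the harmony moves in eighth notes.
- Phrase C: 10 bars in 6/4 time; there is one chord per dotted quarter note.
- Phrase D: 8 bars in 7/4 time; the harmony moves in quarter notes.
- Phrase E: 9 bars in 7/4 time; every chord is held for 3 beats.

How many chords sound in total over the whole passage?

221 chords

A has 28 beats and chords last 0.5 each, so 56 chords.
B has 24 beats and chords last 0.5 each, so 48 chords.
C has 60 beats and chords last 1.5 each, so 40 chords.
D has 56 beats and chords last 1 each, so 56 chords.
E has 63 beats and chords last 3 each, so 21 chords.
Total: 56 + 48 + 40 + 56 + 21 = 221.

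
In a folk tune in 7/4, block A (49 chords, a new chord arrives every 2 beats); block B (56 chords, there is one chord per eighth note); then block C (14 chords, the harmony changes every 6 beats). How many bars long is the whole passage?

A: 49 × 2 = 98 beats = 14 bars.
B: 56 × 0.5 = 28 beats = 4 bars.
C: 14 × 6 = 84 beats = 12 bars.
Total: 14 + 4 + 12 = 30 bars.

30 bars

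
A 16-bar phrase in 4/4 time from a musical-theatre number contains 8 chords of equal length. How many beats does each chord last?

16 bars × 4 beats/bar = 64 beats total.
64 beats ÷ 8 chords = 8 beats per chord.

8 beats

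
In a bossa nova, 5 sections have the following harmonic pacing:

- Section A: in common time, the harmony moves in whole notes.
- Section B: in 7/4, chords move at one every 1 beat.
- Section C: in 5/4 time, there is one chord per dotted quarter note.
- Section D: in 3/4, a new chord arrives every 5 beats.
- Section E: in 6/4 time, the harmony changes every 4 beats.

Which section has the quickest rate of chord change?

A: 4 beats/bar ÷ 4 beats/chord = 1 chord/bar.
B: 7 beats/bar ÷ 1 beat/chord = 7 chords/bar.
C: 5 beats/bar ÷ 1.5 beats/chord = 10/3 chords/bar.
D: 3 beats/bar ÷ 5 beats/chord = 0.6 chords/bar.
E: 6 beats/bar ÷ 4 beats/chord = 1.5 chords/bar.
Fastest is B at 7 chords/bar.

Section B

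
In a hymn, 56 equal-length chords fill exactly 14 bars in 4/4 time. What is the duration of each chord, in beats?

14 bars × 4 beats/bar = 56 beats total.
56 beats ÷ 56 chords = 1 beats per chord.
(That is a quarter note.)

1 beat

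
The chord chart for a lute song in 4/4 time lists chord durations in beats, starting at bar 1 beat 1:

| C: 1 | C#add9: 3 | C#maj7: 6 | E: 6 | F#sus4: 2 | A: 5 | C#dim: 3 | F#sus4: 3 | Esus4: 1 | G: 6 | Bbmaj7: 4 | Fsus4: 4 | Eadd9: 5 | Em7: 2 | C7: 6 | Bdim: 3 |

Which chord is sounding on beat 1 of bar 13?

Eadd9

Beat 1 of bar 13 is beat (13−1)×4 + 1 = 49 overall.
Running totals: C ends at 1, C#add9 ends at 4, C#maj7 ends at 10, E ends at 16, F#sus4 ends at 18, A ends at 23, C#dim ends at 26, F#sus4 ends at 29, Esus4 ends at 30, G ends at 36, Bbmaj7 ends at 40, Fsus4 ends at 44, Eadd9 ends at 49.
Beat 49 falls within Eadd9.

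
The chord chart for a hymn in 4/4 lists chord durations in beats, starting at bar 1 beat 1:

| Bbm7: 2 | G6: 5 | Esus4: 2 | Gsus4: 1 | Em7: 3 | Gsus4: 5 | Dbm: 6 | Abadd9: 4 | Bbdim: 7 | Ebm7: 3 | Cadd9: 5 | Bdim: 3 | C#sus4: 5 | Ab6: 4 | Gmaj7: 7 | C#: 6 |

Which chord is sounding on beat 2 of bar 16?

Beat 2 of bar 16 is beat (16−1)×4 + 2 = 62 overall.
Running totals: Bbm7 ends at 2, G6 ends at 7, Esus4 ends at 9, Gsus4 ends at 10, Em7 ends at 13, Gsus4 ends at 18, Dbm ends at 24, Abadd9 ends at 28, Bbdim ends at 35, Ebm7 ends at 38, Cadd9 ends at 43, Bdim ends at 46, C#sus4 ends at 51, Ab6 ends at 55, Gmaj7 ends at 62.
Beat 62 falls within Gmaj7.

Gmaj7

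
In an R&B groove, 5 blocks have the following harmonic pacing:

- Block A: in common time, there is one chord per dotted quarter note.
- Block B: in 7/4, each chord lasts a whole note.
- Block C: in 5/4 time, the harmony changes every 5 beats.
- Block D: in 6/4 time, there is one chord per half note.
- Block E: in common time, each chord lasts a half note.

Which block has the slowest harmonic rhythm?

A: 4 beats/bar ÷ 1.5 beats/chord = 8/3 chords/bar.
B: 7 beats/bar ÷ 4 beats/chord = 1.75 chords/bar.
C: 5 beats/bar ÷ 5 beats/chord = 1 chord/bar.
D: 6 beats/bar ÷ 2 beats/chord = 3 chords/bar.
E: 4 beats/bar ÷ 2 beats/chord = 2 chords/bar.
Slowest is C at 1 chords/bar.

Block C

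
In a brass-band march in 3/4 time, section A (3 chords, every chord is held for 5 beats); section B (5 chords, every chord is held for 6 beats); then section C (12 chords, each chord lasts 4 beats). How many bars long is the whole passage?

A: 3 × 5 = 15 beats = 5 bars.
B: 5 × 6 = 30 beats = 10 bars.
C: 12 × 4 = 48 beats = 16 bars.
Total: 5 + 10 + 16 = 31 bars.

31 bars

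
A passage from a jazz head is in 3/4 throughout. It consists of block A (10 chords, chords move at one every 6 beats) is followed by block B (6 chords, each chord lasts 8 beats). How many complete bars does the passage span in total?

36 bars

A: 10 × 6 = 60 beats = 20 bars.
B: 6 × 8 = 48 beats = 16 bars.
Total: 20 + 16 = 36 bars.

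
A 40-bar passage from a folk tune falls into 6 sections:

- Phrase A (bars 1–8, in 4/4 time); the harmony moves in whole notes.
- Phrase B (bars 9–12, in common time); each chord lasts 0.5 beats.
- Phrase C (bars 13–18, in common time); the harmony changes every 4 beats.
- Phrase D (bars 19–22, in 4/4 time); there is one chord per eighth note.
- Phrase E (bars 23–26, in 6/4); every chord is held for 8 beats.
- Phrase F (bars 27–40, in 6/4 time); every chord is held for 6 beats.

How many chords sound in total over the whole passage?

95 chords

A has 32 beats and chords last 4 each, so 8 chords.
B has 16 beats and chords last 0.5 each, so 32 chords.
C has 24 beats and chords last 4 each, so 6 chords.
D has 16 beats and chords last 0.5 each, so 32 chords.
E has 24 beats and chords last 8 each, so 3 chords.
F has 84 beats and chords last 6 each, so 14 chords.
Total: 8 + 32 + 6 + 32 + 3 + 14 = 95.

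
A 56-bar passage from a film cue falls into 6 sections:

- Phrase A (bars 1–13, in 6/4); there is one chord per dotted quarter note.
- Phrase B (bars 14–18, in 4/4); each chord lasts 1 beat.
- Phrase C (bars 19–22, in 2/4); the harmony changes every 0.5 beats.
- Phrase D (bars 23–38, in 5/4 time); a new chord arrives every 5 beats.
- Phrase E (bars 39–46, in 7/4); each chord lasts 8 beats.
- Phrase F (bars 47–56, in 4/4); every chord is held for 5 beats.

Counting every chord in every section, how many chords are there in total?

119 chords

A: 13 bars × 6 beats = 78 beats; 1.5 beats/chord → 52 chords.
B: 5 bars × 4 beats = 20 beats; 1 beat/chord → 20 chords.
C: 4 bars × 2 beats = 8 beats; 0.5 beats/chord → 16 chords.
D: 16 bars × 5 beats = 80 beats; 5 beats/chord → 16 chords.
E: 8 bars × 7 beats = 56 beats; 8 beats/chord → 7 chords.
F: 10 bars × 4 beats = 40 beats; 5 beats/chord → 8 chords.
Total: 52 + 20 + 16 + 16 + 7 + 8 = 119.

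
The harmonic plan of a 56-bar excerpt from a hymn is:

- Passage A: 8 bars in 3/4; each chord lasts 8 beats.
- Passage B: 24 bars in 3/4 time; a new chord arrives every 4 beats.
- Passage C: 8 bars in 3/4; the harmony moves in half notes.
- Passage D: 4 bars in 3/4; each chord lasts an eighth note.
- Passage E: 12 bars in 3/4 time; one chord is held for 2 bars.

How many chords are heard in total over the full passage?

63 chords

A: 8·3 = 24 beats, 24/8 = 3 chords.
B: 24·3 = 72 beats, 72/4 = 18 chords.
C: 8·3 = 24 beats, 24/2 = 12 chords.
D: 4·3 = 12 beats, 12/0.5 = 24 chords.
E: 12·3 = 36 beats, 36/6 = 6 chords.
Total: 3 + 18 + 12 + 24 + 6 = 63.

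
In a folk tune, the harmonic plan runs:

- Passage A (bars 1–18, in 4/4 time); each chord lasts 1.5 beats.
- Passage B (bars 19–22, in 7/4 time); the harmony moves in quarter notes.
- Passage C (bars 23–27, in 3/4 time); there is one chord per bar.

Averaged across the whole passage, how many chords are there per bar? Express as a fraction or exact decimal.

3 chords per bar

A: 18 × 4 = 72 beats ÷ 1.5 = 48 chords.
B: 4 × 7 = 28 beats ÷ 1 = 28 chords.
C: 5 × 3 = 15 beats ÷ 3 = 5 chords.
Overall: 81 chords over 27 bars → 81/27 = 3 chords per bar.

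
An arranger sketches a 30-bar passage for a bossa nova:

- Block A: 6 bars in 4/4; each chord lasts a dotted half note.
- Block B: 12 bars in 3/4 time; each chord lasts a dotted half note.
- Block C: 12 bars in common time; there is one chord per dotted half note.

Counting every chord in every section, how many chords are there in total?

A has 24 beats and chords last 3 each, so 8 chords.
B has 36 beats and chords last 3 each, so 12 chords.
C has 48 beats and chords last 3 each, so 16 chords.
Total: 8 + 12 + 16 = 36.

36 chords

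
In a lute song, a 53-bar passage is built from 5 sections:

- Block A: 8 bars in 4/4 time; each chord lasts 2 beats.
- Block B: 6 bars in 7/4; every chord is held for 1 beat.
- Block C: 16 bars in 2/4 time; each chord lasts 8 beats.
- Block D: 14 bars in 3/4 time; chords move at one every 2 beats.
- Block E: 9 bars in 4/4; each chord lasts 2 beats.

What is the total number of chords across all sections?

A: 8·4 = 32 beats, 32/2 = 16 chords.
B: 6·7 = 42 beats, 42/1 = 42 chords.
C: 16·2 = 32 beats, 32/8 = 4 chords.
D: 14·3 = 42 beats, 42/2 = 21 chords.
E: 9·4 = 36 beats, 36/2 = 18 chords.
Total: 16 + 42 + 4 + 21 + 18 = 101.

101 chords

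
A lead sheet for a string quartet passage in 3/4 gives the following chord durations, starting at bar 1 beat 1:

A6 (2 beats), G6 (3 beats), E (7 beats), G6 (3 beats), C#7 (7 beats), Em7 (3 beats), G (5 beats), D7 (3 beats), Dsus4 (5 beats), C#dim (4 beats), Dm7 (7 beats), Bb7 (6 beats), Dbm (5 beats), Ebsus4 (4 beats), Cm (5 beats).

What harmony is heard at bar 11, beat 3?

D7

Beat 3 of bar 11 is beat (11−1)×3 + 3 = 33 overall.
Running totals: A6 ends at 2, G6 ends at 5, E ends at 12, G6 ends at 15, C#7 ends at 22, Em7 ends at 25, G ends at 30, D7 ends at 33.
Beat 33 falls within D7.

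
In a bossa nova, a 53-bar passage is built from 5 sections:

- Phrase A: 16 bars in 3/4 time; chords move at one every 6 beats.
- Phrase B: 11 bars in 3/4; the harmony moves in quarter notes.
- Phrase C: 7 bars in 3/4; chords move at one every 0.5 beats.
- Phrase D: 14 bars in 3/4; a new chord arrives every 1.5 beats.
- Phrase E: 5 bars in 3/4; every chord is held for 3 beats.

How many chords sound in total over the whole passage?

116 chords

A: 16·3 = 48 beats, 48/6 = 8 chords.
B: 11·3 = 33 beats, 33/1 = 33 chords.
C: 7·3 = 21 beats, 21/0.5 = 42 chords.
D: 14·3 = 42 beats, 42/1.5 = 28 chords.
E: 5·3 = 15 beats, 15/3 = 5 chords.
Total: 8 + 33 + 42 + 28 + 5 = 116.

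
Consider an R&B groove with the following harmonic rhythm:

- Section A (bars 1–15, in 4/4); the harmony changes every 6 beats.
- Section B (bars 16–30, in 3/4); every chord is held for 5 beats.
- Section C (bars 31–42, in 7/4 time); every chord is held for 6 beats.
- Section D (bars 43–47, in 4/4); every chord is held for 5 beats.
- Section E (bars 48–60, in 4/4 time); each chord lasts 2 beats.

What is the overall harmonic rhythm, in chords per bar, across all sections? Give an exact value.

1.05 chords per bar

A: 15 × 4 = 60 beats ÷ 6 = 10 chords.
B: 15 × 3 = 45 beats ÷ 5 = 9 chords.
C: 12 × 7 = 84 beats ÷ 6 = 14 chords.
D: 5 × 4 = 20 beats ÷ 5 = 4 chords.
E: 13 × 4 = 52 beats ÷ 2 = 26 chords.
Overall: 63 chords over 60 bars → 63/60 = 1.05 chords per bar.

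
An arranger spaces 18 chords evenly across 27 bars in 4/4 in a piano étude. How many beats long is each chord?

27 bars × 4 beats/bar = 108 beats total.
108 beats ÷ 18 chords = 6 beats per chord.

6 beats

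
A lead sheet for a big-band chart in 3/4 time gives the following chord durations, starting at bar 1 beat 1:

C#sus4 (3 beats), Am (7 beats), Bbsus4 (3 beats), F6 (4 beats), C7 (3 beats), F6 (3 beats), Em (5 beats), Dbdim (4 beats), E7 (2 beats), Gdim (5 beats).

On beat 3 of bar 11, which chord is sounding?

E7

Beat 3 of bar 11 is beat (11−1)×3 + 3 = 33 overall.
Running totals: C#sus4 ends at 3, Am ends at 10, Bbsus4 ends at 13, F6 ends at 17, C7 ends at 20, F6 ends at 23, Em ends at 28, Dbdim ends at 32, E7 ends at 34.
Beat 33 falls within E7.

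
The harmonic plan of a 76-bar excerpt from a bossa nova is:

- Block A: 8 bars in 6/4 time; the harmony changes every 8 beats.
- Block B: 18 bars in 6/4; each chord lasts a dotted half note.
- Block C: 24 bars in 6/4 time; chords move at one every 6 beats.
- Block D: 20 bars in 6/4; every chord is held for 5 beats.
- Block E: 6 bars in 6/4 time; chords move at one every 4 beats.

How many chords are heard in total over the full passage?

A: 8·6 = 48 beats, 48/8 = 6 chords.
B: 18·6 = 108 beats, 108/3 = 36 chords.
C: 24·6 = 144 beats, 144/6 = 24 chords.
D: 20·6 = 120 beats, 120/5 = 24 chords.
E: 6·6 = 36 beats, 36/4 = 9 chords.
Total: 6 + 36 + 24 + 24 + 9 = 99.

99 chords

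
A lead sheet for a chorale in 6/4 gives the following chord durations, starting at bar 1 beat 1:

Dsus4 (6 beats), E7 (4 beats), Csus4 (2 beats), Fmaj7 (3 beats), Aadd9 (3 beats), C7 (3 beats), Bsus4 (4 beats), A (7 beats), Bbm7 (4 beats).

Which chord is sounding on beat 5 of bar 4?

Beat 5 of bar 4 is beat (4−1)×6 + 5 = 23 overall.
Running totals: Dsus4 ends at 6, E7 ends at 10, Csus4 ends at 12, Fmaj7 ends at 15, Aadd9 ends at 18, C7 ends at 21, Bsus4 ends at 25.
Beat 23 falls within Bsus4.

Bsus4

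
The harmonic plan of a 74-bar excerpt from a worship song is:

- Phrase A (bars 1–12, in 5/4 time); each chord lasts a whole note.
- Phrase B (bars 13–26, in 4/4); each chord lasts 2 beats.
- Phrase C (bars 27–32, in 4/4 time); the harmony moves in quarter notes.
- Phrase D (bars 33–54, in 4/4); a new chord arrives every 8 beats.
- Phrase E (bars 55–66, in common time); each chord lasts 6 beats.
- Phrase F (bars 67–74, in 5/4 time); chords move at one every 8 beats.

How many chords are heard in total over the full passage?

91 chords

A has 60 beats and chords last 4 each, so 15 chords.
B has 56 beats and chords last 2 each, so 28 chords.
C has 24 beats and chords last 1 each, so 24 chords.
D has 88 beats and chords last 8 each, so 11 chords.
E has 48 beats and chords last 6 each, so 8 chords.
F has 40 beats and chords last 8 each, so 5 chords.
Total: 15 + 28 + 24 + 11 + 8 + 5 = 91.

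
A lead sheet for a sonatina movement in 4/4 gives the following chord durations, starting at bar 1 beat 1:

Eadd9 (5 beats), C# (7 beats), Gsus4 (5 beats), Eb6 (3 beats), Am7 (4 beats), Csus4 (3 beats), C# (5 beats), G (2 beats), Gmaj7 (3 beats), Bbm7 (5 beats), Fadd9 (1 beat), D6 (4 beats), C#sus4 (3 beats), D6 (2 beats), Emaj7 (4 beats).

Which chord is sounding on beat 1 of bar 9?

G

Beat 1 of bar 9 is beat (9−1)×4 + 1 = 33 overall.
Running totals: Eadd9 ends at 5, C# ends at 12, Gsus4 ends at 17, Eb6 ends at 20, Am7 ends at 24, Csus4 ends at 27, C# ends at 32, G ends at 34.
Beat 33 falls within G.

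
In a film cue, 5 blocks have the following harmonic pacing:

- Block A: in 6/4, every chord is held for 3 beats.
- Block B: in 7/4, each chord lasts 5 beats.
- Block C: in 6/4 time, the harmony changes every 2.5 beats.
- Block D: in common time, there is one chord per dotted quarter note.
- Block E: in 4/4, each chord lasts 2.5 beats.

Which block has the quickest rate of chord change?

A: each chord is 3 beats in 6/4, so 2 per bar.
B: each chord is 5 beats in 7/4, so 1.4 per bar.
C: each chord is 2.5 beats in 6/4, so 2.4 per bar.
D: each chord is 1.5 beats in 4/4, so 8/3 per bar.
E: each chord is 2.5 beats in 4/4, so 1.6 per bar.
Fastest is D at 8/3 chords/bar.

Block D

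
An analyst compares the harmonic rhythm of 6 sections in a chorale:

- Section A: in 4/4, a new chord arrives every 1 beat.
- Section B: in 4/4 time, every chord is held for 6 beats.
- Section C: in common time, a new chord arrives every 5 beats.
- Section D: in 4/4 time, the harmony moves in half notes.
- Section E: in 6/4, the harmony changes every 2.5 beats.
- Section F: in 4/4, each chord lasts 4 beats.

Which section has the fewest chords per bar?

A: 4/1 = 4 chords/bar.
B: 4/6 = 2/3 chords/bar.
C: 4/5 = 0.8 chords/bar.
D: 4/2 = 2 chords/bar.
E: 6/2.5 = 2.4 chords/bar.
F: 4/4 = 1 chord/bar.
Slowest is B at 2/3 chords/bar.

Section B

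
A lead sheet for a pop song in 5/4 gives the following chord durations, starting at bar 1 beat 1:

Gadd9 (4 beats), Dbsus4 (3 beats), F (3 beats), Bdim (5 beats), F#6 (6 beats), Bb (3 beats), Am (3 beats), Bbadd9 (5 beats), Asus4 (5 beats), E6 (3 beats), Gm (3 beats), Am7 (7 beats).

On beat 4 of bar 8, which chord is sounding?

E6

Beat 4 of bar 8 is beat (8−1)×5 + 4 = 39 overall.
Running totals: Gadd9 ends at 4, Dbsus4 ends at 7, F ends at 10, Bdim ends at 15, F#6 ends at 21, Bb ends at 24, Am ends at 27, Bbadd9 ends at 32, Asus4 ends at 37, E6 ends at 40.
Beat 39 falls within E6.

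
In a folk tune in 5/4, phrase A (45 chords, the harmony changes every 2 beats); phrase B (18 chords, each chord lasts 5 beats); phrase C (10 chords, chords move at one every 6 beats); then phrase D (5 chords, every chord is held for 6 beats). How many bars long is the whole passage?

54 bars

A: 45 × 2 = 90 beats = 18 bars.
B: 18 × 5 = 90 beats = 18 bars.
C: 10 × 6 = 60 beats = 12 bars.
D: 5 × 6 = 30 beats = 6 bars.
Total: 18 + 18 + 12 + 6 = 54 bars.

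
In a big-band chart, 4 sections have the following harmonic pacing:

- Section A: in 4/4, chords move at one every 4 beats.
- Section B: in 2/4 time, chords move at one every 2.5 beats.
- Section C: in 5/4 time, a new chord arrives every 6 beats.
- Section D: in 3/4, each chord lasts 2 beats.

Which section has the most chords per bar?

Section D

A: 4 beats/bar ÷ 4 beats/chord = 1 chord/bar.
B: 2 beats/bar ÷ 2.5 beats/chord = 0.8 chords/bar.
C: 5 beats/bar ÷ 6 beats/chord = 5/6 chords/bar.
D: 3 beats/bar ÷ 2 beats/chord = 1.5 chords/bar.
Fastest is D at 1.5 chords/bar.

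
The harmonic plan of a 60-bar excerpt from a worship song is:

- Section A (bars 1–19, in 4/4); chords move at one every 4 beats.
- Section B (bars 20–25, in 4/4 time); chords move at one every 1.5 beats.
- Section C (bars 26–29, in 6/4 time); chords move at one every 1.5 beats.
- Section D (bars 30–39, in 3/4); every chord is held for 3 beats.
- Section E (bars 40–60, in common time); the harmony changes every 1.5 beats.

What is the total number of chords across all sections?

117 chords

A: 19·4 = 76 beats, 76/4 = 19 chords.
B: 6·4 = 24 beats, 24/1.5 = 16 chords.
C: 4·6 = 24 beats, 24/1.5 = 16 chords.
D: 10·3 = 30 beats, 30/3 = 10 chords.
E: 21·4 = 84 beats, 84/1.5 = 56 chords.
Total: 19 + 16 + 16 + 10 + 56 = 117.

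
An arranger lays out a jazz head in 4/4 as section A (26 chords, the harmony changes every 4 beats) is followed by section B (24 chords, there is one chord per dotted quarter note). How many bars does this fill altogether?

A: 26 × 4 = 104 beats = 26 bars.
B: 24 × 1.5 = 36 beats = 9 bars.
Total: 26 + 9 = 35 bars.

35 bars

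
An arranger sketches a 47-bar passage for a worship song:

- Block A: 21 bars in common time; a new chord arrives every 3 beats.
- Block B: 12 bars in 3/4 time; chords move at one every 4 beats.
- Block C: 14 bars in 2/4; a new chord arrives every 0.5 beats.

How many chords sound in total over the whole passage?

93 chords

A: 21·4 = 84 beats, 84/3 = 28 chords.
B: 12·3 = 36 beats, 36/4 = 9 chords.
C: 14·2 = 28 beats, 28/0.5 = 56 chords.
Total: 28 + 9 + 56 = 93.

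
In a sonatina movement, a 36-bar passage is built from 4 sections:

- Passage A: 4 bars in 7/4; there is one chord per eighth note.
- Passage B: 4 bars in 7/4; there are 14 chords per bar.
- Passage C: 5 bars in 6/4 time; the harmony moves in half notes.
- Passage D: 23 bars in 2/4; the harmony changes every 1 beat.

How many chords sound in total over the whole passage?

173 chords

A has 28 beats and chords last 0.5 each, so 56 chords.
B has 28 beats and chords last 0.5 each, so 56 chords.
C has 30 beats and chords last 2 each, so 15 chords.
D has 46 beats and chords last 1 each, so 46 chords.
Total: 56 + 56 + 15 + 46 = 173.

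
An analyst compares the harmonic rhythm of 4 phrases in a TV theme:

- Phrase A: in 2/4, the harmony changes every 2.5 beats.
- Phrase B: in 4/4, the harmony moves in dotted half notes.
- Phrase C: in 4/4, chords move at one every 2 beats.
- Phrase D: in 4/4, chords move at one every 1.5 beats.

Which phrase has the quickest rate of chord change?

A: each chord is 2.5 beats in 2/4, so 0.8 per bar.
B: each chord is 3 beats in 4/4, so 4/3 per bar.
C: each chord is 2 beats in 4/4, so 2 per bar.
D: each chord is 1.5 beats in 4/4, so 8/3 per bar.
Fastest is D at 8/3 chords/bar.

Phrase D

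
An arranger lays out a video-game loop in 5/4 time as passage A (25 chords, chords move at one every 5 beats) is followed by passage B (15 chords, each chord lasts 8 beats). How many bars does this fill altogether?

A: 25 × 5 = 125 beats = 25 bars.
B: 15 × 8 = 120 beats = 24 bars.
Total: 25 + 24 = 49 bars.

49 bars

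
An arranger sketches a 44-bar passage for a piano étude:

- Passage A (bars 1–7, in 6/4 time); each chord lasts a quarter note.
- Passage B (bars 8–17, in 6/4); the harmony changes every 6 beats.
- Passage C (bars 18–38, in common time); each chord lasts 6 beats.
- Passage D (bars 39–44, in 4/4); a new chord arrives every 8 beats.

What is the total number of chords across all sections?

69 chords

A: 7·6 = 42 beats, 42/1 = 42 chords.
B: 10·6 = 60 beats, 60/6 = 10 chords.
C: 21·4 = 84 beats, 84/6 = 14 chords.
D: 6·4 = 24 beats, 24/8 = 3 chords.
Total: 42 + 10 + 14 + 3 = 69.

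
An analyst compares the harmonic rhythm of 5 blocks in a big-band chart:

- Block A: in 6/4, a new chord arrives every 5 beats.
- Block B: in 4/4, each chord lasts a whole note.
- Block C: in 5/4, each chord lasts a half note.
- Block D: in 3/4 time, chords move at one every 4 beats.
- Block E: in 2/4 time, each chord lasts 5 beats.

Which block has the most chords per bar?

Block C

A: 6 beats/bar ÷ 5 beats/chord = 1.2 chords/bar.
B: 4 beats/bar ÷ 4 beats/chord = 1 chord/bar.
C: 5 beats/bar ÷ 2 beats/chord = 2.5 chords/bar.
D: 3 beats/bar ÷ 4 beats/chord = 0.75 chords/bar.
E: 2 beats/bar ÷ 5 beats/chord = 0.4 chords/bar.
Fastest is C at 2.5 chords/bar.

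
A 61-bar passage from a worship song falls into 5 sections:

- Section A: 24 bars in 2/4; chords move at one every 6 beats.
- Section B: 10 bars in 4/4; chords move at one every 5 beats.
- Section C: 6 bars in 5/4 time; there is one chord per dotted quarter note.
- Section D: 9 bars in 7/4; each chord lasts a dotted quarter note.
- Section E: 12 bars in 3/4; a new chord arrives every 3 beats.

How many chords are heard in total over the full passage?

A: 24 bars × 2 beats = 48 beats; 6 beats/chord → 8 chords.
B: 10 bars × 4 beats = 40 beats; 5 beats/chord → 8 chords.
C: 6 bars × 5 beats = 30 beats; 1.5 beats/chord → 20 chords.
D: 9 bars × 7 beats = 63 beats; 1.5 beats/chord → 42 chords.
E: 12 bars × 3 beats = 36 beats; 3 beats/chord → 12 chords.
Total: 8 + 8 + 20 + 42 + 12 = 90.

90 chords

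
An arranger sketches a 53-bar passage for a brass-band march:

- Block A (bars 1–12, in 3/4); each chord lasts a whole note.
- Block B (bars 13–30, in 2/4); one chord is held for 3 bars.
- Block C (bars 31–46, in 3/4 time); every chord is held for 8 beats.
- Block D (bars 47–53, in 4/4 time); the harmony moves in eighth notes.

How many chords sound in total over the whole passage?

A: 12 bars × 3 beats = 36 beats; 4 beats/chord → 9 chords.
B: 18 bars × 2 beats = 36 beats; 6 beats/chord → 6 chords.
C: 16 bars × 3 beats = 48 beats; 8 beats/chord → 6 chords.
D: 7 bars × 4 beats = 28 beats; 0.5 beats/chord → 56 chords.
Total: 9 + 6 + 6 + 56 = 77.

77 chords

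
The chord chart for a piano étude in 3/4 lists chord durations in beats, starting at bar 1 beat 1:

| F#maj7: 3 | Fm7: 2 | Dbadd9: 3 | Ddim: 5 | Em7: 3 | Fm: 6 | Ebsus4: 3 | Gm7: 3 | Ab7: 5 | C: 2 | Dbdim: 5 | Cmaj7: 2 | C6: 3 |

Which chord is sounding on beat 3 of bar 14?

Cmaj7

Beat 3 of bar 14 is beat (14−1)×3 + 3 = 42 overall.
Running totals: F#maj7 ends at 3, Fm7 ends at 5, Dbadd9 ends at 8, Ddim ends at 13, Em7 ends at 16, Fm ends at 22, Ebsus4 ends at 25, Gm7 ends at 28, Ab7 ends at 33, C ends at 35, Dbdim ends at 40, Cmaj7 ends at 42.
Beat 42 falls within Cmaj7.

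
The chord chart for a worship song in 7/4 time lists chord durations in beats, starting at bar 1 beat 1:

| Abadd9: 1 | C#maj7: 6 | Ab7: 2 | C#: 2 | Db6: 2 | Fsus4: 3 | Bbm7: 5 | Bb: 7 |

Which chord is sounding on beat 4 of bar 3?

Bbm7

Beat 4 of bar 3 is beat (3−1)×7 + 4 = 18 overall.
Running totals: Abadd9 ends at 1, C#maj7 ends at 7, Ab7 ends at 9, C# ends at 11, Db6 ends at 13, Fsus4 ends at 16, Bbm7 ends at 21.
Beat 18 falls within Bbm7.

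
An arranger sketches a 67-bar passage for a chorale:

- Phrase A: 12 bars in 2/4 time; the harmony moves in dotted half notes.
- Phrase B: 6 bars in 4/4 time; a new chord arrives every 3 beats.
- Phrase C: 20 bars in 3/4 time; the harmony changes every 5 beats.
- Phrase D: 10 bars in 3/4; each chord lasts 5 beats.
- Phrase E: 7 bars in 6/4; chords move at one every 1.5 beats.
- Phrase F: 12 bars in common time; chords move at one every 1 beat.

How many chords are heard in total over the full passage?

A has 24 beats and chords last 3 each, so 8 chords.
B has 24 beats and chords last 3 each, so 8 chords.
C has 60 beats and chords last 5 each, so 12 chords.
D has 30 beats and chords last 5 each, so 6 chords.
E has 42 beats and chords last 1.5 each, so 28 chords.
F has 48 beats and chords last 1 each, so 48 chords.
Total: 8 + 8 + 12 + 6 + 28 + 48 = 110.

110 chords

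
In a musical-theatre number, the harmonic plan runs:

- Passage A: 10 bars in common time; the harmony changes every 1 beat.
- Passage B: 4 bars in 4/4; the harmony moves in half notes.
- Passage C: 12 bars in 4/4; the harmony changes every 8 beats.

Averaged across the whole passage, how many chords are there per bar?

27/13 chords per bar

A: 10 × 4 = 40 beats ÷ 1 = 40 chords.
B: 4 × 4 = 16 beats ÷ 2 = 8 chords.
C: 12 × 4 = 48 beats ÷ 8 = 6 chords.
Overall: 54 chords over 26 bars → 54/26 = 27/13 chords per bar.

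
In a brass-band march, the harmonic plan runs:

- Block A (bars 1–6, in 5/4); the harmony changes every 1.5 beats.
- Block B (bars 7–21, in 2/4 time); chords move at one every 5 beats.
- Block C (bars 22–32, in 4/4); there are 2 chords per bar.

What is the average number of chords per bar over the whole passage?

A: 6 × 5 = 30 beats ÷ 1.5 = 20 chords.
B: 15 × 2 = 30 beats ÷ 5 = 6 chords.
C: 11 × 4 = 44 beats ÷ 2 = 22 chords.
Overall: 48 chords over 32 bars → 48/32 = 1.5 chords per bar.

1.5 chords per bar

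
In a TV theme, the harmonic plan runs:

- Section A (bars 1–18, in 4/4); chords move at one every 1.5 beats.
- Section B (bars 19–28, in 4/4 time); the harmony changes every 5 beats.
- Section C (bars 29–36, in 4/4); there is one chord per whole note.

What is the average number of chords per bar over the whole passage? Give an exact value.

A: 18 × 4 = 72 beats ÷ 1.5 = 48 chords.
B: 10 × 4 = 40 beats ÷ 5 = 8 chords.
C: 8 × 4 = 32 beats ÷ 4 = 8 chords.
Overall: 64 chords over 36 bars → 64/36 = 16/9 chords per bar.

16/9 chords per bar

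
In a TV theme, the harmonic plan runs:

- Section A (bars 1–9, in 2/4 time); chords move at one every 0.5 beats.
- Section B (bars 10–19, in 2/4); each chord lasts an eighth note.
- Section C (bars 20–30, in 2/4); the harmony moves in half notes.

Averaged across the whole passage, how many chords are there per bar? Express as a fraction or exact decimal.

A: 9 bars of 2 beats is 18 beats; at 0.5 beats each that's 36 chords.
B: 10 bars of 2 beats is 20 beats; at 0.5 beats each that's 40 chords.
C: 11 bars of 2 beats is 22 beats; at 2 beats each that's 11 chords.
Overall: 87 chords over 30 bars → 87/30 = 2.9 chords per bar.

2.9 chords per bar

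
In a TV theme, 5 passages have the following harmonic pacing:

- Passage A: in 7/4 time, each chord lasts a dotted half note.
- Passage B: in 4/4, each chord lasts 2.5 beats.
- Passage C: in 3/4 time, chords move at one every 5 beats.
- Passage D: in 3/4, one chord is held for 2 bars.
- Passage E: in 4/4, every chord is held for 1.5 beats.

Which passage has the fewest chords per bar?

Passage D

A: each chord is 3 beats in 7/4, so 7/3 per bar.
B: each chord is 2.5 beats in 4/4, so 1.6 per bar.
C: each chord is 5 beats in 3/4, so 0.6 per bar.
D: each chord is 6 beats in 3/4, so 0.5 per bar.
E: each chord is 1.5 beats in 4/4, so 8/3 per bar.
Slowest is D at 0.5 chords/bar.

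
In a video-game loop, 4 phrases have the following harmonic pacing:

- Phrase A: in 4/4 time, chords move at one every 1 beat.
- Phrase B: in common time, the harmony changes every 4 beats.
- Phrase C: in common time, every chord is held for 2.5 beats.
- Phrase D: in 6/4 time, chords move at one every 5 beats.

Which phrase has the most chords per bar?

Phrase A

A: 4 beats/bar ÷ 1 beat/chord = 4 chords/bar.
B: 4 beats/bar ÷ 4 beats/chord = 1 chord/bar.
C: 4 beats/bar ÷ 2.5 beats/chord = 1.6 chords/bar.
D: 6 beats/bar ÷ 5 beats/chord = 1.2 chords/bar.
Fastest is A at 4 chords/bar.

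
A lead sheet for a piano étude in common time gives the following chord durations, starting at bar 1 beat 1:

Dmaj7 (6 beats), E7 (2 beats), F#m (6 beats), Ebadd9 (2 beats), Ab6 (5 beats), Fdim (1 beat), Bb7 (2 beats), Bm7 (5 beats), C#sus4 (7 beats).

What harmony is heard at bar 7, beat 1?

Bm7

Beat 1 of bar 7 is beat (7−1)×4 + 1 = 25 overall.
Running totals: Dmaj7 ends at 6, E7 ends at 8, F#m ends at 14, Ebadd9 ends at 16, Ab6 ends at 21, Fdim ends at 22, Bb7 ends at 24, Bm7 ends at 29.
Beat 25 falls within Bm7.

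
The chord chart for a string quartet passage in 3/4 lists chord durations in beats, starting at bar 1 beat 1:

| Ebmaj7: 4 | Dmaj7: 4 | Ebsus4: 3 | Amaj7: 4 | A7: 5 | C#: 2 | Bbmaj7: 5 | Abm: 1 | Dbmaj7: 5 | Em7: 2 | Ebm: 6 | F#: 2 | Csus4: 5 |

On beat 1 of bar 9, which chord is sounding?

Beat 1 of bar 9 is beat (9−1)×3 + 1 = 25 overall.
Running totals: Ebmaj7 ends at 4, Dmaj7 ends at 8, Ebsus4 ends at 11, Amaj7 ends at 15, A7 ends at 20, C# ends at 22, Bbmaj7 ends at 27.
Beat 25 falls within Bbmaj7.

Bbmaj7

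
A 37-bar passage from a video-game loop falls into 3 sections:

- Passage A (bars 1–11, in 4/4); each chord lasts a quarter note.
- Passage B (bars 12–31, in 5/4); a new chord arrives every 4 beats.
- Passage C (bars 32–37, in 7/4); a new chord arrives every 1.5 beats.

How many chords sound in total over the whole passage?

97 chords

A: 11 bars × 4 beats = 44 beats; 1 beat/chord → 44 chords.
B: 20 bars × 5 beats = 100 beats; 4 beats/chord → 25 chords.
C: 6 bars × 7 beats = 42 beats; 1.5 beats/chord → 28 chords.
Total: 44 + 25 + 28 = 97.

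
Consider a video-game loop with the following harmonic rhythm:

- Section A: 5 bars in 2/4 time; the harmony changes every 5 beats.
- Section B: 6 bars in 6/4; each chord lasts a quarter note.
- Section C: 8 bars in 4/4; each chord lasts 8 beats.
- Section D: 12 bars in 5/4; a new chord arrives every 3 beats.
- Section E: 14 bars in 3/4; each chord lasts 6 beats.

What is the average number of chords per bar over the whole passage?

A: 5 bars of 2 beats is 10 beats; at 5 beats each that's 2 chords.
B: 6 bars of 6 beats is 36 beats; at 1 beat each that's 36 chords.
C: 8 bars of 4 beats is 32 beats; at 8 beats each that's 4 chords.
D: 12 bars of 5 beats is 60 beats; at 3 beats each that's 20 chords.
E: 14 bars of 3 beats is 42 beats; at 6 beats each that's 7 chords.
Overall: 69 chords over 45 bars → 69/45 = 23/15 chords per bar.

23/15 chords per bar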